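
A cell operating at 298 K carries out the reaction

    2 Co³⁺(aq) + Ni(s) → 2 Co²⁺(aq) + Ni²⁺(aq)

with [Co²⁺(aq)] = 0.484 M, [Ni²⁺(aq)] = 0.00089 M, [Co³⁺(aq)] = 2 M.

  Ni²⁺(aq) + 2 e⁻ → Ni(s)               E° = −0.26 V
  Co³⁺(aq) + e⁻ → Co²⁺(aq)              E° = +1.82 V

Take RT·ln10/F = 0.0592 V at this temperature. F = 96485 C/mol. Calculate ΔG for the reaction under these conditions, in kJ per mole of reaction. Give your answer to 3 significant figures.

−426 kJ/mol

The standard cell potential is +1.82 − (−0.26) = +2.08 V, with n = 2 electrons in the balanced equation.
Q = ([Co²⁺(aq)]^2·[Ni²⁺(aq)]) / [Co³⁺(aq)]^2 = 5.21×10^−5, so log Q = −4.283 and E = +2.08 − (0.0592/2)(−4.283) = +2.2068 V.
ΔG = −nFE = −(2)(96485)(+2.2068) J/mol = −426 kJ/mol.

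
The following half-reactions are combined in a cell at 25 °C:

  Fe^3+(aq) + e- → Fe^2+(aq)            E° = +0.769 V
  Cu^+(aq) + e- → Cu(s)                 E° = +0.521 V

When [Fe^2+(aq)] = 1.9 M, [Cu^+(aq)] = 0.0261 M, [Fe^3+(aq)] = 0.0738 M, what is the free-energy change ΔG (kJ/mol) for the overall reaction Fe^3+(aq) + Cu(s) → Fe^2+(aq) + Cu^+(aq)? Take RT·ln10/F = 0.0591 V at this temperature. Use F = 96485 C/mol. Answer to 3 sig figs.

−24.9 kJ/mol

The standard cell potential is +0.769 − (+0.521) = +0.248 V, with n = 1 electron in the balanced equation.
Q = ([Fe^2+(aq)]·[Cu^+(aq)]) / [Fe^3+(aq)] = 0.672, so log Q = −0.173 and E = +0.248 − (0.0591/1)(−0.173) = +0.2582 V.
ΔG = −nFE = −(1)(96485)(+0.2582) J/mol = −24.9 kJ/mol.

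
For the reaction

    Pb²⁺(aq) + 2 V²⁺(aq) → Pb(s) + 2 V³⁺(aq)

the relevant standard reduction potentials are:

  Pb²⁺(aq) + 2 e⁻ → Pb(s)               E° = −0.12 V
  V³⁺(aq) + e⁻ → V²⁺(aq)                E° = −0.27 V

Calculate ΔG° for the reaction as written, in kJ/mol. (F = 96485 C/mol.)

In the reaction as written Pb²⁺(aq) is reduced, so the Pb²⁺/Pb couple is the cathode and V³⁺/V²⁺ is the anode.
E°cell = −0.12 − (−0.27) = +0.15 V; balancing electrons gives n = 2.
ΔG° = −nFE°cell = −(2)(96485)(+0.15) J/mol = −28.9 kJ/mol.

−28.9 kJ/mol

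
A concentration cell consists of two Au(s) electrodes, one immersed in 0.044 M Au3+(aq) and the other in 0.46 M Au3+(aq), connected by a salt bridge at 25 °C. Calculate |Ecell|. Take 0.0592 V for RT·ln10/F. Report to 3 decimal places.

For a concentration cell E°cell = 0, since both electrodes use the same couple.
The compartment with the higher Au3+(aq) concentration (0.46 M) acts as the cathode; ions are reduced there and produced at the dilute (0.044 M) anode.
With n = 3, Ecell = −(0.0592/3)·log([dilute]/[conc]) = −(0.0592/3)·log(0.044/0.46) = +0.020 V.

0.020 V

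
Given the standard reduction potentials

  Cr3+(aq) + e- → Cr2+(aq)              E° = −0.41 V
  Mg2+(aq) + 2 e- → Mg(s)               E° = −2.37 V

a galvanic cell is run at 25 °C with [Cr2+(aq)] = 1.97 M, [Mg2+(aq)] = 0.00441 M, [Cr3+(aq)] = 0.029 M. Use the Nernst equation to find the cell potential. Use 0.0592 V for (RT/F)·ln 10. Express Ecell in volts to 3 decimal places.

Since E°(Cr³⁺/Cr²⁺) > E°(Mg²⁺/Mg), Cr³⁺/Cr²⁺ serves as the cathode.
E°cell = E°cat − E°an = −0.41 − (−2.37) = +1.96 V; n = 2.
Balancing gives 2 Cr3+(aq) + Mg(s) → 2 Cr2+(aq) + Mg2+(aq); hence Q = ([Cr2+(aq)]^2·[Mg2+(aq)]) / [Cr3+(aq)]^2 = 20.4 (log Q = 1.309).
Applying E = E° − (RT ln10/nF)·log Q gives +1.96 − (0.0592/2)(1.309) = +1.921 V.

+1.921 V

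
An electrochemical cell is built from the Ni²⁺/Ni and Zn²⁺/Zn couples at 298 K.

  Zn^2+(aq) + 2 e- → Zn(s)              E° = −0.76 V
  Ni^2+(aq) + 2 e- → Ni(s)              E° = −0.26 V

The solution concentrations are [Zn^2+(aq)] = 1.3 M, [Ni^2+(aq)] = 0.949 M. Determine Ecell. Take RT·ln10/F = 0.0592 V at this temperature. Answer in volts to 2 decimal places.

Since E°(Ni²⁺/Ni) > E°(Zn²⁺/Zn), Ni²⁺/Ni serves as the cathode.
E°cell = −0.26 − (−0.76) = +0.50 V, with n = 2 electrons transferred.
For the overall reaction Ni^2+(aq) + Zn(s) → Ni(s) + Zn^2+(aq), Q = [Zn^2+(aq)] / [Ni^2+(aq)] = 1.37, giving log Q = 0.137.
By the Nernst equation, E = +0.50 − (0.0592/2)·(0.137) = +0.50 V.

+0.50 V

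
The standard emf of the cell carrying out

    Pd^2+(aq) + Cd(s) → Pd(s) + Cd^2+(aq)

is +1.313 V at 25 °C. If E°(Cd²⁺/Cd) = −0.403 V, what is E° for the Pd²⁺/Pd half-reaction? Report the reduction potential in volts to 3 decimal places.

+0.910 V

In the reaction as written the Pd²⁺/Pd couple is reduced (cathode) and Cd²⁺/Cd is oxidized (anode), so E°cell = E°(Pd²⁺/Pd) − E°(Cd²⁺/Cd).
E°(Pd²⁺/Pd) = E°cell + E°(anode) = +1.313 + (−0.403) = +0.910 V.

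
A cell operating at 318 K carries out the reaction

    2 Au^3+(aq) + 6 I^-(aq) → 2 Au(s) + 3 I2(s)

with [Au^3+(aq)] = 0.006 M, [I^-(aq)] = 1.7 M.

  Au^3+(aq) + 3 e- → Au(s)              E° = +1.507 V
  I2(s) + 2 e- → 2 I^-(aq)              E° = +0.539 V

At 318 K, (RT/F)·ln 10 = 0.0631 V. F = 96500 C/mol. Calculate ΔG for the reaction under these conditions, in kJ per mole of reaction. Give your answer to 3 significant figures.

With Au³⁺/Au reduced at the cathode, E°cell = +1.507 − (+0.539) = +0.968 V and n = 6.
Here Q = 1 / ([Au^3+(aq)]^2·[I^-(aq)]^6) = 1.15×10^3 (log Q = 3.061), giving E = +0.968 − (0.0631/6)·(3.061) = +0.9358 V.
Then ΔG = −nFE = −6 × 96500 × +0.9358 J/mol = −542 kJ/mol.

−542 kJ/mol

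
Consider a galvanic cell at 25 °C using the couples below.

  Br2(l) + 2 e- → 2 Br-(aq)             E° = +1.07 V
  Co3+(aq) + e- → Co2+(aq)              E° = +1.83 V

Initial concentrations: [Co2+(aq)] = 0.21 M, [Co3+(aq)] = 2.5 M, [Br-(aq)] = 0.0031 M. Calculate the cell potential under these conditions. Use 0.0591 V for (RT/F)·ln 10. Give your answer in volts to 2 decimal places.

Co³⁺/Co²⁺ is reduced (cathode, E° = +1.83 V) and Br₂/Br⁻ is oxidized (anode).
The standard potential is +1.83 − (+1.07) = +0.76 V and the balanced reaction transfers n = 2 electrons.
For the overall reaction 2 Co3+(aq) + 2 Br-(aq) → 2 Co2+(aq) + Br2(l), Q = [Co2+(aq)]^2 / ([Co3+(aq)]^2·[Br-(aq)]^2) = 734, giving log Q = 2.866.
By the Nernst equation, E = +0.76 − (0.0591/2)·(2.866) = +0.68 V.

+0.68 V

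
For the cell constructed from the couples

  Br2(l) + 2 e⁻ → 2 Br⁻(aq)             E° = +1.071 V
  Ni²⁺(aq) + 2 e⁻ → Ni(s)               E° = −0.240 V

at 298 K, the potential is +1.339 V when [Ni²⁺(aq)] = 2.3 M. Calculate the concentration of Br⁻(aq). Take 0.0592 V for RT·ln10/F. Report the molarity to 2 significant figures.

0.22 M

With Br₂/Br⁻ at the cathode and Ni²⁺/Ni at the anode, E°cell = +1.071 − (−0.240) = +1.311 V (n = 2).
Rearranging E = E° − (0.0592/n)·log Q gives log Q = 2(+1.311 − (+1.339))/0.0592 = −0.946.
For Br2(l) + Ni(s) → 2 Br⁻(aq) + Ni²⁺(aq), the reaction quotient is Q = [Br⁻(aq)]^2·[Ni²⁺(aq)].
Substituting the known concentrations and solving, log [Br⁻(aq)] = −0.654 and [Br⁻(aq)] = 0.22 M.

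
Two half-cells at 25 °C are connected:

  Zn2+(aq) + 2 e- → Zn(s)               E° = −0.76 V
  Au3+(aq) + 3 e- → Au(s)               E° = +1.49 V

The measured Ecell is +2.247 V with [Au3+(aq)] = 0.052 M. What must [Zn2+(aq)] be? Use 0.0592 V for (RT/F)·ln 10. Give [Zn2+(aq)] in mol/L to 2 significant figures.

The Au³⁺/Au couple has the larger reduction potential, so it is the cathode: E°cell = +1.49 − (−0.76) = +2.25 V and n = 6.
Rearranging E = E° − (0.0592/n)·log Q gives log Q = 6(+2.25 − (+2.247))/0.0592 = 0.304.
For 2 Au3+(aq) + 3 Zn(s) → 2 Au(s) + 3 Zn2+(aq), the reaction quotient is Q = [Zn2+(aq)]^3 / [Au3+(aq)]^2.
Substituting the known concentrations and solving, log [Zn2+(aq)] = −0.755 and [Zn2+(aq)] = 0.18 M.

0.18 M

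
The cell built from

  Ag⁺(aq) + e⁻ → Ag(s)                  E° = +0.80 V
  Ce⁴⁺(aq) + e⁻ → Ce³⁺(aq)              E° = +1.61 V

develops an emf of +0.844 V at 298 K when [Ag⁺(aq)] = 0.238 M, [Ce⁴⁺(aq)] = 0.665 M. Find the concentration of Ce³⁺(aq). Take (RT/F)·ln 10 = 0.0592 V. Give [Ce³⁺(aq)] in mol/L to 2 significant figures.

0.74 M

With Ce⁴⁺/Ce³⁺ at the cathode and Ag⁺/Ag at the anode, E°cell = +1.61 − (+0.80) = +0.81 V (n = 1).
Since E = E° − (0.0592/n)·log Q, log Q = n(E° − E)/0.0592 = −0.574.
The balanced reaction is Ce⁴⁺(aq) + Ag(s) → Ce³⁺(aq) + Ag⁺(aq), so Q = ([Ce³⁺(aq)]·[Ag⁺(aq)]) / [Ce⁴⁺(aq)].
Substituting the known concentrations and solving, log [Ce³⁺(aq)] = −0.128 and [Ce³⁺(aq)] = 0.74 M.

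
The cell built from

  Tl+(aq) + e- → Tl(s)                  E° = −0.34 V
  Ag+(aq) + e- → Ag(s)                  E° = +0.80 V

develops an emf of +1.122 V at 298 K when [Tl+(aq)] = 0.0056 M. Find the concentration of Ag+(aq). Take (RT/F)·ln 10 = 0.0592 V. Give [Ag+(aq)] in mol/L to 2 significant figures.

0.0028 M

The Ag⁺/Ag couple has the larger reduction potential, so it is the cathode: E°cell = +0.80 − (−0.34) = +1.14 V and n = 1.
Rearranging E = E° − (0.0592/n)·log Q gives log Q = 1(+1.14 − (+1.122))/0.0592 = 0.304.
The balanced reaction is Ag+(aq) + Tl(s) → Ag(s) + Tl+(aq), so Q = [Tl+(aq)] / [Ag+(aq)].
Isolating [Ag+(aq)] in Q = 10^{0.304} yields log [Ag+(aq)] = −2.556, i.e. 0.0028 M.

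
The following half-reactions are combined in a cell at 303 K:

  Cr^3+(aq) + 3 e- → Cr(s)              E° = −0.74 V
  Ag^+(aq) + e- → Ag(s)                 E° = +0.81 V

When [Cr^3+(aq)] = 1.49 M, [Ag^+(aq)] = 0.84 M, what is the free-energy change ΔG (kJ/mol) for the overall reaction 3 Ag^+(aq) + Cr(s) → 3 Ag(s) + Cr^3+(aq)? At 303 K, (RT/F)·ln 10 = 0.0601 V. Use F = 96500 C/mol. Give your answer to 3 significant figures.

The standard cell potential is +0.81 − (−0.74) = +1.55 V, with n = 3 electrons in the balanced equation.
Here Q = [Cr^3+(aq)] / [Ag^+(aq)]^3 = 2.51 (log Q = 0.400), giving E = +1.55 − (0.0601/3)·(0.400) = +1.5420 V.
ΔG = −nFE = −(3)(96500)(+1.5420) J/mol = −446 kJ/mol.

−446 kJ/mol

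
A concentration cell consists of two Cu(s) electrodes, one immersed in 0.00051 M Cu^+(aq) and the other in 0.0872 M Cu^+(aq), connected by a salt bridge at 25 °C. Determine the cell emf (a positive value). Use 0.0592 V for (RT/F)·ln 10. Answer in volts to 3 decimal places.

0.132 V

For a concentration cell E°cell = 0, since both electrodes use the same couple.
The compartment with the higher Cu^+(aq) concentration (0.0872 M) acts as the cathode; ions are reduced there and produced at the dilute (0.00051 M) anode.
With n = 1, Ecell = −(0.0592/1)·log([dilute]/[conc]) = −(0.0592/1)·log(0.00051/0.0872) = +0.132 V.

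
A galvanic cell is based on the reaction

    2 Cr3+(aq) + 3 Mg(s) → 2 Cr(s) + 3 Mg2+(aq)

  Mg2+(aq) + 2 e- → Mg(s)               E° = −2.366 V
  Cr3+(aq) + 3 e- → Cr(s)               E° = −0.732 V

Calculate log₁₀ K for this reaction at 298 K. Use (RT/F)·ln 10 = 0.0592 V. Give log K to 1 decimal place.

log K = 165.6

The Cr³⁺/Cr couple is reduced (cathode); E°cell = −0.732 − (−2.366) = +1.634 V with n = 6.
At equilibrium E = 0, so log K = nE°cell / 0.0592 = (6)(+1.634) / 0.0592 = 165.6.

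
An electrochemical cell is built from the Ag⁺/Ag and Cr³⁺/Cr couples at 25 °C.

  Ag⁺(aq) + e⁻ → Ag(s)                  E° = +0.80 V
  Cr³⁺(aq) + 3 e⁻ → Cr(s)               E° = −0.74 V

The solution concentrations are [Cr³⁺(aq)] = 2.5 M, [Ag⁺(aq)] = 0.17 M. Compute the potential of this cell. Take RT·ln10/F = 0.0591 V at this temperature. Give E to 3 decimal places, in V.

+1.487 V

Since E°(Ag⁺/Ag) > E°(Cr³⁺/Cr), Ag⁺/Ag serves as the cathode.
The standard potential is +0.80 − (−0.74) = +1.54 V and the balanced reaction transfers n = 3 electrons.
For the overall reaction 3 Ag⁺(aq) + Cr(s) → 3 Ag(s) + Cr³⁺(aq), Q = [Cr³⁺(aq)] / [Ag⁺(aq)]^3 = 509, giving log Q = 2.707.
Applying E = E° − (RT ln10/nF)·log Q gives +1.54 − (0.0591/3)(2.707) = +1.487 V.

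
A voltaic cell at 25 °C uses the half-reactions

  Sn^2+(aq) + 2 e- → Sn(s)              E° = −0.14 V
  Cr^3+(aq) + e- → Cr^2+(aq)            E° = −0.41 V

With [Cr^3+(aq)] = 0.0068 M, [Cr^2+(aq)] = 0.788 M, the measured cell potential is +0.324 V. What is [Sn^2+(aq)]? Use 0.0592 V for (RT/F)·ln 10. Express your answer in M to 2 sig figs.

Sn²⁺/Sn is the cathode (higher E°); E°cell = −0.14 − (−0.41) = +0.27 V with n = 2.
Rearranging E = E° − (0.0592/n)·log Q gives log Q = 2(+0.27 − (+0.324))/0.0592 = −1.824.
Balancing electrons gives Sn^2+(aq) + 2 Cr^2+(aq) → Sn(s) + 2 Cr^3+(aq); thus Q = [Cr^3+(aq)]^2 / ([Sn^2+(aq)]·[Cr^2+(aq)]^2).
Isolating [Sn^2+(aq)] in Q = 10^{−1.824} yields log [Sn^2+(aq)] = −2.304, i.e. 0.0050 M.

0.0050 M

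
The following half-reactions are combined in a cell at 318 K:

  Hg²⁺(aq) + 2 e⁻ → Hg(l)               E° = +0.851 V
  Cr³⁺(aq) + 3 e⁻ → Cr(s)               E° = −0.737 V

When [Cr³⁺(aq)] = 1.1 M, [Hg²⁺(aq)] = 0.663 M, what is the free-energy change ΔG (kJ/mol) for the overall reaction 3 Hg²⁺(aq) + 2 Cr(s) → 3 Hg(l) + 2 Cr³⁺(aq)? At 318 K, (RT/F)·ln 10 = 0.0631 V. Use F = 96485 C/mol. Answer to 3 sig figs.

The standard cell potential is +0.851 − (−0.737) = +1.588 V, with n = 6 electrons in the balanced equation.
The reaction quotient is [Cr³⁺(aq)]^2 / [Hg²⁺(aq)]^3 = 4.15; by Nernst, E = +1.588 − (0.0631/6)(0.618) = +1.5815 V.
Finally ΔG = −nFE = −(6)(96485 C/mol)(+1.5815 V) = −916 kJ/mol.

−916 kJ/mol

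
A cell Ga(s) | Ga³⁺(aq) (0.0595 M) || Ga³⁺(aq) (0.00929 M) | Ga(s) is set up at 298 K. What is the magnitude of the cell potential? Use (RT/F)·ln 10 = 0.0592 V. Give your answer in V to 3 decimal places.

For a concentration cell E°cell = 0, since both electrodes use the same couple.
The compartment with the higher Ga³⁺(aq) concentration (0.0595 M) acts as the cathode; ions are reduced there and produced at the dilute (0.00929 M) anode.
With n = 3, Ecell = −(0.0592/3)·log([dilute]/[conc]) = −(0.0592/3)·log(0.00929/0.0595) = +0.016 V.

0.016 V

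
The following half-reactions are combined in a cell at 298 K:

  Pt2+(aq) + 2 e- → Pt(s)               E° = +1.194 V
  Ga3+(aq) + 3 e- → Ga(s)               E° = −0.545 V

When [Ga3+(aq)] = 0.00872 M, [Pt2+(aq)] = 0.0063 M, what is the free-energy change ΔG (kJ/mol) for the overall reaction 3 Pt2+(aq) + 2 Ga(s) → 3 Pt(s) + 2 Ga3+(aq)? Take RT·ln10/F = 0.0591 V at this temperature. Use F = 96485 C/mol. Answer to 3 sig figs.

The standard cell potential is +1.194 − (−0.545) = +1.739 V, with n = 6 electrons in the balanced equation.
Here Q = [Ga3+(aq)]^2 / [Pt2+(aq)]^3 = 304 (log Q = 2.483), giving E = +1.739 − (0.0591/6)·(2.483) = +1.7145 V.
Finally ΔG = −nFE = −(6)(96485 C/mol)(+1.7145 V) = −993 kJ/mol.

−993 kJ/mol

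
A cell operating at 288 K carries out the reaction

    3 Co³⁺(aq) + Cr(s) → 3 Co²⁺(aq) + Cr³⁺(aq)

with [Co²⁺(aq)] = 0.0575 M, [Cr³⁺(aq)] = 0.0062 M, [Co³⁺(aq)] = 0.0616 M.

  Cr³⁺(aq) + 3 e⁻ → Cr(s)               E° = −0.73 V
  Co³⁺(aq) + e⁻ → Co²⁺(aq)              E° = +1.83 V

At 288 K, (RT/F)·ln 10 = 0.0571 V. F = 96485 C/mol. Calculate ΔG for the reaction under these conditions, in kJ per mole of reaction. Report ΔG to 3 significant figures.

With Co³⁺/Co²⁺ reduced at the cathode, E°cell = +1.83 − (−0.73) = +2.56 V and n = 3.
Q = ([Co²⁺(aq)]^3·[Cr³⁺(aq)]) / [Co³⁺(aq)]^3 = 0.00504, so log Q = −2.297 and E = +2.56 − (0.0571/3)(−2.297) = +2.6037 V.
ΔG = −nFE = −(3)(96485)(+2.6037) J/mol = −754 kJ/mol.

−754 kJ/mol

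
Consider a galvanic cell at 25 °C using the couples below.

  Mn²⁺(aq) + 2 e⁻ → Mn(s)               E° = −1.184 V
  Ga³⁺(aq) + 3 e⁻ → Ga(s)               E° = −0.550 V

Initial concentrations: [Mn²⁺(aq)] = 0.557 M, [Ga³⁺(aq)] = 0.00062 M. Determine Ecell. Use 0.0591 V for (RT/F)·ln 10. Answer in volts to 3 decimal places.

Ga³⁺/Ga is reduced (cathode, E° = −0.550 V) and Mn²⁺/Mn is oxidized (anode).
E°cell = E°cat − E°an = −0.550 − (−1.184) = +0.634 V; n = 6.
For the overall reaction 2 Ga³⁺(aq) + 3 Mn(s) → 2 Ga(s) + 3 Mn²⁺(aq), Q = [Mn²⁺(aq)]^3 / [Ga³⁺(aq)]^2 = 4.5×10^5, giving log Q = 5.653.
Applying E = E° − (RT ln10/nF)·log Q gives +0.634 − (0.0591/6)(5.653) = +0.578 V.

+0.578 V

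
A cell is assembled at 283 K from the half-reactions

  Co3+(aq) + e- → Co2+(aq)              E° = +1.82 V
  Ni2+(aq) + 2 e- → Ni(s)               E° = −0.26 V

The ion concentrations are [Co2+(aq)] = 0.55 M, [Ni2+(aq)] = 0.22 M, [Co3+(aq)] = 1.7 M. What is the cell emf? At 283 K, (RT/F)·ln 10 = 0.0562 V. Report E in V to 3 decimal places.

+2.126 V

Co³⁺/Co²⁺ is reduced (cathode, E° = +1.82 V) and Ni²⁺/Ni is oxidized (anode).
E°cell = E°cat − E°an = +1.82 − (−0.26) = +2.08 V; n = 2.
Balancing gives 2 Co3+(aq) + Ni(s) → 2 Co2+(aq) + Ni2+(aq); hence Q = ([Co2+(aq)]^2·[Ni2+(aq)]) / [Co3+(aq)]^2 = 0.023 (log Q = −1.638).
E = E° − (0.0562/n)·log Q = +2.08 − (0.0562/2)(−1.638) = +2.126 V.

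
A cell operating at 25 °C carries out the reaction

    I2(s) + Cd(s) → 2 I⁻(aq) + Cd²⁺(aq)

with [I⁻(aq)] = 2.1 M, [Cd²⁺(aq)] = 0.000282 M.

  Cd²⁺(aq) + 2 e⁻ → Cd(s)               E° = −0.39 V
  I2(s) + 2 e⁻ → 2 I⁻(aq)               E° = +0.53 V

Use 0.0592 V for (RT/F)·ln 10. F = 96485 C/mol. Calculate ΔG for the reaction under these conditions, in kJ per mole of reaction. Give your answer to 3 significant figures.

−194 kJ/mol

The standard cell potential is +0.53 − (−0.39) = +0.92 V, with n = 2 electrons in the balanced equation.
Here Q = [I⁻(aq)]^2·[Cd²⁺(aq)] = 0.00124 (log Q = −2.905), giving E = +0.92 − (0.0592/2)·(−2.905) = +1.0060 V.
Then ΔG = −nFE = −2 × 96485 × +1.0060 J/mol = −194 kJ/mol.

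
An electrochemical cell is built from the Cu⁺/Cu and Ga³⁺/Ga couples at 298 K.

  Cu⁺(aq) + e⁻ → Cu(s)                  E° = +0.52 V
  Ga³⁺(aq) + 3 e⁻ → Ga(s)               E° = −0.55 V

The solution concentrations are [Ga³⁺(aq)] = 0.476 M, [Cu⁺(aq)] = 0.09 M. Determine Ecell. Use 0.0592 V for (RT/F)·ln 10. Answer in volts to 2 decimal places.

Since E°(Cu⁺/Cu) > E°(Ga³⁺/Ga), Cu⁺/Cu serves as the cathode.
E°cell = E°cat − E°an = +0.52 − (−0.55) = +1.07 V; n = 3.
The balanced reaction is 3 Cu⁺(aq) + Ga(s) → 3 Cu(s) + Ga³⁺(aq), so Q = [Ga³⁺(aq)] / [Cu⁺(aq)]^3 = 653 and log Q = 2.815.
By the Nernst equation, E = +1.07 − (0.0592/3)·(2.815) = +1.01 V.

+1.01 V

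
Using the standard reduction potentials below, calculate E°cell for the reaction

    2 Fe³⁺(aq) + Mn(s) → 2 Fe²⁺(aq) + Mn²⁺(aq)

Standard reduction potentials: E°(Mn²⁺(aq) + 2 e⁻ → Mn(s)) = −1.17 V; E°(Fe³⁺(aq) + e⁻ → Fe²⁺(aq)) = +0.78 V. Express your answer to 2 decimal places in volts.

+1.95 V

In the reaction as written, Fe³⁺(aq) is reduced (cathode) and Mn²⁺(aq) is produced by oxidation at the anode.
E°cell = E°(cathode) − E°(anode) = +0.78 − (−1.17) = +1.95 V.
The positive value indicates the reaction is spontaneous as written.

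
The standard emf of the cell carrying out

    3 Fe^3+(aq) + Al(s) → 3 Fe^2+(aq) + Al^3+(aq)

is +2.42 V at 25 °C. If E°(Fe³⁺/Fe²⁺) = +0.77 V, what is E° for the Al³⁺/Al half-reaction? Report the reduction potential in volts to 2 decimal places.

In the reaction as written the Fe³⁺/Fe²⁺ couple is reduced (cathode) and Al³⁺/Al is oxidized (anode), so E°cell = E°(Fe³⁺/Fe²⁺) − E°(Al³⁺/Al).
E°(Al³⁺/Al) = E°(cathode) − E°cell = +0.77 − (+2.42) = −1.65 V.

−1.65 V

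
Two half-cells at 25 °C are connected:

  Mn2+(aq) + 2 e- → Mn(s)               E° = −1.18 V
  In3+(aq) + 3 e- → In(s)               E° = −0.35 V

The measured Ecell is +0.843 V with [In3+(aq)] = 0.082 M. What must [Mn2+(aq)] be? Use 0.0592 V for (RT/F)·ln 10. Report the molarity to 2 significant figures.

With In³⁺/In at the cathode and Mn²⁺/Mn at the anode, E°cell = −0.35 − (−1.18) = +0.83 V (n = 6).
From the Nernst equation, log Q = n(E° − E)/0.0592 = 6·(+0.83 − (+0.843))/0.0592 = −1.318.
For 2 In3+(aq) + 3 Mn(s) → 2 In(s) + 3 Mn2+(aq), the reaction quotient is Q = [Mn2+(aq)]^3 / [In3+(aq)]^2.
Substituting the known concentrations and solving, log [Mn2+(aq)] = −1.163 and [Mn2+(aq)] = 0.069 M.

0.069 M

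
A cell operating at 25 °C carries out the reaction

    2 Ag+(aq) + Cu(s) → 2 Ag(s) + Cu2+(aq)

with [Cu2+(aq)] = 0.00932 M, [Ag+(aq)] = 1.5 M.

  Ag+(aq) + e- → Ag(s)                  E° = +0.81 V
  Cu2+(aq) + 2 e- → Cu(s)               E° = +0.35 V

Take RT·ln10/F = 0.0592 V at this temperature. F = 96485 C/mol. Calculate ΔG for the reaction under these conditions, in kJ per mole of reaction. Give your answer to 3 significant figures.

With Ag⁺/Ag reduced at the cathode, E°cell = +0.81 − (+0.35) = +0.46 V and n = 2.
Q = [Cu2+(aq)] / [Ag+(aq)]^2 = 0.00414, so log Q = −2.383 and E = +0.46 − (0.0592/2)(−2.383) = +0.5305 V.
Finally ΔG = −nFE = −(2)(96485 C/mol)(+0.5305 V) = −102 kJ/mol.

−102 kJ/mol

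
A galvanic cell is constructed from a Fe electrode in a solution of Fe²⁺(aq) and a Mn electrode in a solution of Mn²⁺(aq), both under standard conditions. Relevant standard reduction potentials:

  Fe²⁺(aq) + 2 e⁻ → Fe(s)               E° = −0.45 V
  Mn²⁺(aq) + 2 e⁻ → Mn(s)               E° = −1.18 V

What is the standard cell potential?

Of the two couples in this cell, the one with the more positive reduction potential is reduced at the cathode: here that is Fe²⁺/Fe (−0.45 V); Mn²⁺/Mn (−1.18 V) is the anode.
E°cell = E°(cathode) − E°(anode) = −0.45 − (−1.18) = +0.73 V.

+0.73 V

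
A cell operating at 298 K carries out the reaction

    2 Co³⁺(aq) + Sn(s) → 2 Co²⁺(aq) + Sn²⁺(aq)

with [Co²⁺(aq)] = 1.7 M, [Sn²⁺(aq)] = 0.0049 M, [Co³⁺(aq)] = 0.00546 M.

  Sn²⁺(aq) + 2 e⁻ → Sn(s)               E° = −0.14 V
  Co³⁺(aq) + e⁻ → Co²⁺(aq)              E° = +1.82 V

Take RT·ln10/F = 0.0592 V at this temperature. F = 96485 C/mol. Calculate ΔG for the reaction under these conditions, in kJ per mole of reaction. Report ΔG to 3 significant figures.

The standard cell potential is +1.82 − (−0.14) = +1.96 V, with n = 2 electrons in the balanced equation.
The reaction quotient is ([Co²⁺(aq)]^2·[Sn²⁺(aq)]) / [Co³⁺(aq)]^2 = 475; by Nernst, E = +1.96 − (0.0592/2)(2.677) = +1.8808 V.
ΔG = −nFE = −(2)(96485)(+1.8808) J/mol = −363 kJ/mol.

−363 kJ/mol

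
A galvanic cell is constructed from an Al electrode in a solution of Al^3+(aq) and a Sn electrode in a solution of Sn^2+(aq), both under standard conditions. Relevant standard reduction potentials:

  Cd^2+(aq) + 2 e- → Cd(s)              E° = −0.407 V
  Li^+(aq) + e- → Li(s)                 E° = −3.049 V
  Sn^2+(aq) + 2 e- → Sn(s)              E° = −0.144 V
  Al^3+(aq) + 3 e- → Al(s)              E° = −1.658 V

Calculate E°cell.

Of the two couples in this cell, the one with the more positive reduction potential is reduced at the cathode: here that is Sn²⁺/Sn (−0.144 V); Al³⁺/Al (−1.658 V) is the anode.
E°cell = E°(cathode) − E°(anode) = −0.144 − (−1.658) = +1.514 V.

+1.514 V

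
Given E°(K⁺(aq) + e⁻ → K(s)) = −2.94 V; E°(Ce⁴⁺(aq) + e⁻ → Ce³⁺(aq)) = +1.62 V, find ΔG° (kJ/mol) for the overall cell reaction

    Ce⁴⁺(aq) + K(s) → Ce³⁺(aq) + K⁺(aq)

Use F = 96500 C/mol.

−440 kJ/mol

In the reaction as written Ce⁴⁺(aq) is reduced, so the Ce⁴⁺/Ce³⁺ couple is the cathode and K⁺/K is the anode.
E°cell = +1.62 − (−2.94) = +4.56 V; balancing electrons gives n = 1.
ΔG° = −nFE°cell = −(1)(96500)(+4.56) J/mol = −440 kJ/mol.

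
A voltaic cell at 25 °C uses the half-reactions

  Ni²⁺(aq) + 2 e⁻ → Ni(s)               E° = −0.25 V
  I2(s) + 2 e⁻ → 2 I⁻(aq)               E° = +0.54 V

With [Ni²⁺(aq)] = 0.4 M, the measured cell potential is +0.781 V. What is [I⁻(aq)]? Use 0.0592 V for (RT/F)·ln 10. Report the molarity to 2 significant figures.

With I₂/I⁻ at the cathode and Ni²⁺/Ni at the anode, E°cell = +0.54 − (−0.25) = +0.79 V (n = 2).
From the Nernst equation, log Q = n(E° − E)/0.0592 = 2·(+0.79 − (+0.781))/0.0592 = 0.304.
For I2(s) + Ni(s) → 2 I⁻(aq) + Ni²⁺(aq), the reaction quotient is Q = [I⁻(aq)]^2·[Ni²⁺(aq)].
Solving for the unknown gives log [I⁻(aq)] = 0.351, so [I⁻(aq)] ≈ 2.2 M.

2.2 M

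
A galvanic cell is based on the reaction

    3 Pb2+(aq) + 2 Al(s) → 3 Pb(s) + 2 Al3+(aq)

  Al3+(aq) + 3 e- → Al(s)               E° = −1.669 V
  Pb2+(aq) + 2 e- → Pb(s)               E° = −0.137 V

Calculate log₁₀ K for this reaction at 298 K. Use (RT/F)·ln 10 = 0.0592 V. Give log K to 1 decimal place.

log K = 155.3

The Pb²⁺/Pb couple is reduced (cathode); E°cell = −0.137 − (−1.669) = +1.532 V with n = 6.
At equilibrium E = 0, so log K = nE°cell / 0.0592 = (6)(+1.532) / 0.0592 = 155.3.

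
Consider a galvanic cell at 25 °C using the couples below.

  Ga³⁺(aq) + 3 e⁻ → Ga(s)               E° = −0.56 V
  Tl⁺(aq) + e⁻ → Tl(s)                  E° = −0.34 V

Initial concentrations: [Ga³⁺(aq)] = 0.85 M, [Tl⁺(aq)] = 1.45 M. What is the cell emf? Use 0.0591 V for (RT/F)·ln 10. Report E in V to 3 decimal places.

Since E°(Tl⁺/Tl) > E°(Ga³⁺/Ga), Tl⁺/Tl serves as the cathode.
E°cell = −0.34 − (−0.56) = +0.22 V, with n = 3 electrons transferred.
Balancing gives 3 Tl⁺(aq) + Ga(s) → 3 Tl(s) + Ga³⁺(aq); hence Q = [Ga³⁺(aq)] / [Tl⁺(aq)]^3 = 0.279 (log Q = −0.555).
Applying E = E° − (RT ln10/nF)·log Q gives +0.22 − (0.0591/3)(−0.555) = +0.231 V.

+0.231 V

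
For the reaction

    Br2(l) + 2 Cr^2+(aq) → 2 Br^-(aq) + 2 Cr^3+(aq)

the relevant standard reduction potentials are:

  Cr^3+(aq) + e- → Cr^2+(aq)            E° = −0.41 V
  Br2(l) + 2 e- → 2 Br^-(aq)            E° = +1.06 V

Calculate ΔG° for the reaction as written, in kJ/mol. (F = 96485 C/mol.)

−284 kJ/mol

In the reaction as written Br2(l) is reduced, so the Br₂/Br⁻ couple is the cathode and Cr³⁺/Cr²⁺ is the anode.
E°cell = +1.06 − (−0.41) = +1.47 V; balancing electrons gives n = 2.
ΔG° = −nFE°cell = −(2)(96485)(+1.47) J/mol = −284 kJ/mol.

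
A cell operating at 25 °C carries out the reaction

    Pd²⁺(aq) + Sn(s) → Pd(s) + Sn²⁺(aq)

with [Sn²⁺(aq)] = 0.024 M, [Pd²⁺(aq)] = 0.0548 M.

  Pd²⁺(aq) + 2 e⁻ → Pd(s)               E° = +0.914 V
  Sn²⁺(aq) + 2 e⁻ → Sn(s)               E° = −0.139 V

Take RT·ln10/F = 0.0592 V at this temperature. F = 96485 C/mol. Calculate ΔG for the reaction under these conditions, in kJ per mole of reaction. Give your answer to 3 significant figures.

−205 kJ/mol

With Pd²⁺/Pd reduced at the cathode, E°cell = +0.914 − (−0.139) = +1.053 V and n = 2.
Here Q = [Sn²⁺(aq)] / [Pd²⁺(aq)] = 0.438 (log Q = −0.359), giving E = +1.053 − (0.0592/2)·(−0.359) = +1.0636 V.
Finally ΔG = −nFE = −(2)(96485 C/mol)(+1.0636 V) = −205 kJ/mol.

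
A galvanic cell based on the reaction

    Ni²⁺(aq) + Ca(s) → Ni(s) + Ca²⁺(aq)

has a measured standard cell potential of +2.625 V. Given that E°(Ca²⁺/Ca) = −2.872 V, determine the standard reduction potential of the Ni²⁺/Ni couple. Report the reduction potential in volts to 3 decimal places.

In the reaction as written the Ni²⁺/Ni couple is reduced (cathode) and Ca²⁺/Ca is oxidized (anode), so E°cell = E°(Ni²⁺/Ni) − E°(Ca²⁺/Ca).
E°(Ni²⁺/Ni) = E°cell + E°(anode) = +2.625 + (−2.872) = −0.247 V.

−0.247 V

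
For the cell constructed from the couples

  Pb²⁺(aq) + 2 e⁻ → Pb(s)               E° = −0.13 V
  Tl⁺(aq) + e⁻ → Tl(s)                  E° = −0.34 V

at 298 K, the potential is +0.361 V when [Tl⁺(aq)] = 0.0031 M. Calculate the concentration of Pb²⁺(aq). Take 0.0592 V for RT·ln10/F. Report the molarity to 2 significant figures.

Pb²⁺/Pb is the cathode (higher E°); E°cell = −0.13 − (−0.34) = +0.21 V with n = 2.
Since E = E° − (0.0592/n)·log Q, log Q = n(E° − E)/0.0592 = −5.101.
Balancing electrons gives Pb²⁺(aq) + 2 Tl(s) → Pb(s) + 2 Tl⁺(aq); thus Q = [Tl⁺(aq)]^2 / [Pb²⁺(aq)].
Solving for the unknown gives log [Pb²⁺(aq)] = 0.084, so [Pb²⁺(aq)] ≈ 1.2 M.

1.2 M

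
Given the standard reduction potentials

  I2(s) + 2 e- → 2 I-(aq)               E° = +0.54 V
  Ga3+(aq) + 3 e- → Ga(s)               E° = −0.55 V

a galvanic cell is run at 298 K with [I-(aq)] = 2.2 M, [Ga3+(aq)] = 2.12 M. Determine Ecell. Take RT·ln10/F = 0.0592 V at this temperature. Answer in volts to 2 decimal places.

I₂/I⁻ is reduced (cathode, E° = +0.54 V) and Ga³⁺/Ga is oxidized (anode).
E°cell = +0.54 − (−0.55) = +1.09 V, with n = 6 electrons transferred.
For the overall reaction 3 I2(s) + 2 Ga(s) → 6 I-(aq) + 2 Ga3+(aq), Q = [I-(aq)]^6·[Ga3+(aq)]^2 = 510, giving log Q = 2.707.
By the Nernst equation, E = +1.09 − (0.0592/6)·(2.707) = +1.06 V.

+1.06 V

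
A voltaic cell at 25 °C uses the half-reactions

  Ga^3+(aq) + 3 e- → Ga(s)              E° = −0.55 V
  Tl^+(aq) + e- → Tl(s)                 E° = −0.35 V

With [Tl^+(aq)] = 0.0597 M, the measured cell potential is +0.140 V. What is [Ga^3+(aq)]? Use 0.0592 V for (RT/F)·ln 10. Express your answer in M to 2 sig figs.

With Tl⁺/Tl at the cathode and Ga³⁺/Ga at the anode, E°cell = −0.35 − (−0.55) = +0.20 V (n = 3).
Since E = E° − (0.0592/n)·log Q, log Q = n(E° − E)/0.0592 = 3.041.
Balancing electrons gives 3 Tl^+(aq) + Ga(s) → 3 Tl(s) + Ga^3+(aq); thus Q = [Ga^3+(aq)] / [Tl^+(aq)]^3.
Substituting the known concentrations and solving, log [Ga^3+(aq)] = −0.631 and [Ga^3+(aq)] = 0.23 M.

0.23 M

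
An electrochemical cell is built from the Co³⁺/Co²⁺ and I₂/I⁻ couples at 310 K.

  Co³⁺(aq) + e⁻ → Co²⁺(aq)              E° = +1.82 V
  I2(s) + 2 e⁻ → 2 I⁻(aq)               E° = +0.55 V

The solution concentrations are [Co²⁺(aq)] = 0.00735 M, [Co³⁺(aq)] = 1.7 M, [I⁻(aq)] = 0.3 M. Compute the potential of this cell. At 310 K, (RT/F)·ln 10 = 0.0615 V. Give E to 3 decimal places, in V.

+1.383 V

The Co³⁺/Co²⁺ couple has the more positive E°, so it is the cathode; I₂/I⁻ is the anode.
The standard potential is +1.82 − (+0.55) = +1.27 V and the balanced reaction transfers n = 2 electrons.
The balanced reaction is 2 Co³⁺(aq) + 2 I⁻(aq) → 2 Co²⁺(aq) + I2(s), so Q = [Co²⁺(aq)]^2 / ([Co³⁺(aq)]^2·[I⁻(aq)]^2) = 0.000208 and log Q = −3.683.
By the Nernst equation, E = +1.27 − (0.0615/2)·(−3.683) = +1.383 V.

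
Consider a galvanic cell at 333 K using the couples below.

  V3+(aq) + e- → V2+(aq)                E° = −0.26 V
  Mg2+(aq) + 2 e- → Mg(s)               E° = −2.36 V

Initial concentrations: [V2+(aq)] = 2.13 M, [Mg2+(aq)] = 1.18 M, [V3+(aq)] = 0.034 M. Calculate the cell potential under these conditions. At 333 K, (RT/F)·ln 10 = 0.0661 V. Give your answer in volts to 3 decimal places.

Since E°(V³⁺/V²⁺) > E°(Mg²⁺/Mg), V³⁺/V²⁺ serves as the cathode.
E°cell = E°cat − E°an = −0.26 − (−2.36) = +2.10 V; n = 2.
For the overall reaction 2 V3+(aq) + Mg(s) → 2 V2+(aq) + Mg2+(aq), Q = ([V2+(aq)]^2·[Mg2+(aq)]) / [V3+(aq)]^2 = 4.63×10^3, giving log Q = 3.666.
By the Nernst equation, E = +2.10 − (0.0661/2)·(3.666) = +1.979 V.

+1.979 V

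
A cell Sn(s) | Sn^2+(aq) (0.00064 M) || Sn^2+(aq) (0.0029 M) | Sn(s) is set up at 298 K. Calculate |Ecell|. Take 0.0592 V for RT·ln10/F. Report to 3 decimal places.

For a concentration cell E°cell = 0, since both electrodes use the same couple.
The compartment with the higher Sn^2+(aq) concentration (0.0029 M) acts as the cathode; ions are reduced there and produced at the dilute (0.00064 M) anode.
With n = 2, Ecell = −(0.0592/2)·log([dilute]/[conc]) = −(0.0592/2)·log(0.00064/0.0029) = +0.019 V.

0.019 V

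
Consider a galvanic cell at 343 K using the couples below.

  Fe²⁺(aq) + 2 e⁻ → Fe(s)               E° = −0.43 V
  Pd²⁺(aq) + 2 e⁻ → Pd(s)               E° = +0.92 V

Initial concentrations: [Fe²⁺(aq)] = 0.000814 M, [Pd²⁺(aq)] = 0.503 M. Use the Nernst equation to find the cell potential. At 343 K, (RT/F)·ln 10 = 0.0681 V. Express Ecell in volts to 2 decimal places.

Pd²⁺/Pd is reduced (cathode, E° = +0.92 V) and Fe²⁺/Fe is oxidized (anode).
The standard potential is +0.92 − (−0.43) = +1.35 V and the balanced reaction transfers n = 2 electrons.
The balanced reaction is Pd²⁺(aq) + Fe(s) → Pd(s) + Fe²⁺(aq), so Q = [Fe²⁺(aq)] / [Pd²⁺(aq)] = 0.00162 and log Q = −2.791.
E = E° − (0.0681/n)·log Q = +1.35 − (0.0681/2)(−2.791) = +1.45 V.

+1.45 V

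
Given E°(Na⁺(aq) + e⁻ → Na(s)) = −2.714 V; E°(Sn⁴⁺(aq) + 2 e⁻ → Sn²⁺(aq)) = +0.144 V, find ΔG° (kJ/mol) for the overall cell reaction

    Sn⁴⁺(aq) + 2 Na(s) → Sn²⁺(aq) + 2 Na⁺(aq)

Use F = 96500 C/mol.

In the reaction as written Sn⁴⁺(aq) is reduced, so the Sn⁴⁺/Sn²⁺ couple is the cathode and Na⁺/Na is the anode.
E°cell = +0.144 − (−2.714) = +2.858 V; balancing electrons gives n = 2.
ΔG° = −nFE°cell = −(2)(96500)(+2.858) J/mol = −552 kJ/mol.

−552 kJ/mol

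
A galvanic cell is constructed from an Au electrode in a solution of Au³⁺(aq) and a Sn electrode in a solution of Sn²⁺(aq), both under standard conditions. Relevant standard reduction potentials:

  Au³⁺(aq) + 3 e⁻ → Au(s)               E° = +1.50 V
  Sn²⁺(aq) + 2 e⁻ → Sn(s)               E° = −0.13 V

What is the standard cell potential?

+1.63 V

The Au³⁺/Au couple has the higher E°, so Au ion is reduced (cathode) and Sn is oxidized (anode).
E°cell = E°(cathode) − E°(anode) = +1.50 − (−0.13) = +1.63 V.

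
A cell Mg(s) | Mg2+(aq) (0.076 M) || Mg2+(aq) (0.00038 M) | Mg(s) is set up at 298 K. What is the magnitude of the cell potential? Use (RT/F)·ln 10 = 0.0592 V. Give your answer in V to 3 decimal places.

For a concentration cell E°cell = 0, since both electrodes use the same couple.
The compartment with the higher Mg2+(aq) concentration (0.076 M) acts as the cathode; ions are reduced there and produced at the dilute (0.00038 M) anode.
With n = 2, Ecell = −(0.0592/2)·log([dilute]/[conc]) = −(0.0592/2)·log(0.00038/0.076) = +0.068 V.

0.068 V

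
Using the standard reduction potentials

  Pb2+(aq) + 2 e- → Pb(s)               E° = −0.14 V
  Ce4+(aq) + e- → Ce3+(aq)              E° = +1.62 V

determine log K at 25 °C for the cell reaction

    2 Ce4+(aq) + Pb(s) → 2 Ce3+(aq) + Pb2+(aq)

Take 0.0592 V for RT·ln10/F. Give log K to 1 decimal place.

log K = 59.5

The Ce⁴⁺/Ce³⁺ couple is reduced (cathode); E°cell = +1.62 − (−0.14) = +1.76 V with n = 2.
At equilibrium E = 0, so log K = nE°cell / 0.0592 = (2)(+1.76) / 0.0592 = 59.5.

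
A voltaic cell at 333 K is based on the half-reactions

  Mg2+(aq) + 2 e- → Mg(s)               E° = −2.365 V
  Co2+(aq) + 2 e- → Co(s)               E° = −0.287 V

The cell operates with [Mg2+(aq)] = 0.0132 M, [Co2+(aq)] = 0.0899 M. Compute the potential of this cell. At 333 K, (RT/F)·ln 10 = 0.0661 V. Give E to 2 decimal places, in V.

Since E°(Co²⁺/Co) > E°(Mg²⁺/Mg), Co²⁺/Co serves as the cathode.
E°cell = −0.287 − (−2.365) = +2.078 V, with n = 2 electrons transferred.
The balanced reaction is Co2+(aq) + Mg(s) → Co(s) + Mg2+(aq), so Q = [Mg2+(aq)] / [Co2+(aq)] = 0.147 and log Q = −0.833.
By the Nernst equation, E = +2.078 − (0.0661/2)·(−0.833) = +2.11 V.

+2.11 V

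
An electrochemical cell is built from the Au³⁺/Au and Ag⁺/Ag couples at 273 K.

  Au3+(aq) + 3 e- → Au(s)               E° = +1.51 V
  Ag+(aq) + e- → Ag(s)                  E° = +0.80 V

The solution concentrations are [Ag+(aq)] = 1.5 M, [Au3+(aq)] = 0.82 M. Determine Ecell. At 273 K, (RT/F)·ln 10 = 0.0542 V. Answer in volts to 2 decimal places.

Au³⁺/Au is reduced (cathode, E° = +1.51 V) and Ag⁺/Ag is oxidized (anode).
E°cell = E°cat − E°an = +1.51 − (+0.80) = +0.71 V; n = 3.
For the overall reaction Au3+(aq) + 3 Ag(s) → Au(s) + 3 Ag+(aq), Q = [Ag+(aq)]^3 / [Au3+(aq)] = 4.12, giving log Q = 0.614.
E = E° − (0.0542/n)·log Q = +0.71 − (0.0542/3)(0.614) = +0.70 V.

+0.70 V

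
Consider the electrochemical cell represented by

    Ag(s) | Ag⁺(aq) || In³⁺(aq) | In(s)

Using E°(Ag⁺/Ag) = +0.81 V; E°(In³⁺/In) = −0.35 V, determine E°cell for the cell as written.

−1.16 V

By convention the left-hand electrode in cell notation is the anode (oxidation) and the right-hand electrode is the cathode (reduction).
E°cell = E°(right) − E°(left) = −0.35 − (+0.81) = −1.16 V.
The negative sign shows that, as written, the cell would require an external voltage to drive the reaction.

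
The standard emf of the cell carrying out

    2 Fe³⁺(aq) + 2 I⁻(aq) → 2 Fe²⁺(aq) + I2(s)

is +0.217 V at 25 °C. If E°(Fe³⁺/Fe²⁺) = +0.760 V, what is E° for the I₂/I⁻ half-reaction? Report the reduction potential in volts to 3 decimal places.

In the reaction as written the Fe³⁺/Fe²⁺ couple is reduced (cathode) and I₂/I⁻ is oxidized (anode), so E°cell = E°(Fe³⁺/Fe²⁺) − E°(I₂/I⁻).
E°(I₂/I⁻) = E°(cathode) − E°cell = +0.760 − (+0.217) = +0.543 V.

+0.543 V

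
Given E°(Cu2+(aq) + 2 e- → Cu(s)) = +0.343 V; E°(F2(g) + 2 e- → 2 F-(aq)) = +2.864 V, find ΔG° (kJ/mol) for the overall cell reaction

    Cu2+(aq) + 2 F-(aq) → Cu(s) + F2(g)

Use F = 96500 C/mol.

In the reaction as written Cu2+(aq) is reduced, so the Cu²⁺/Cu couple is the cathode and F₂/F⁻ is the anode.
E°cell = +0.343 − (+2.864) = −2.521 V; balancing electrons gives n = 2.
ΔG° = −nFE°cell = −(2)(96500)(−2.521) J/mol = +487 kJ/mol.

+487 kJ/mol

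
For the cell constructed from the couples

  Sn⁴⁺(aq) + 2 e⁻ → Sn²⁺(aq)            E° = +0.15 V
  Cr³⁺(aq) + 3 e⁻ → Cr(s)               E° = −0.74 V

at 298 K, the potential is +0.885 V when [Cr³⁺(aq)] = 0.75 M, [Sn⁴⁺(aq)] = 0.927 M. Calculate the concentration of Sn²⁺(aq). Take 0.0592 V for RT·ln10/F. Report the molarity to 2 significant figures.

The Sn⁴⁺/Sn²⁺ couple has the larger reduction potential, so it is the cathode: E°cell = +0.15 − (−0.74) = +0.89 V and n = 6.
From the Nernst equation, log Q = n(E° − E)/0.0592 = 6·(+0.89 − (+0.885))/0.0592 = 0.507.
Balancing electrons gives 3 Sn⁴⁺(aq) + 2 Cr(s) → 3 Sn²⁺(aq) + 2 Cr³⁺(aq); thus Q = ([Sn²⁺(aq)]^3·[Cr³⁺(aq)]^2) / [Sn⁴⁺(aq)]^3.
Isolating [Sn²⁺(aq)] in Q = 10^{0.507} yields log [Sn²⁺(aq)] = 0.219, i.e. 1.7 M.

1.7 M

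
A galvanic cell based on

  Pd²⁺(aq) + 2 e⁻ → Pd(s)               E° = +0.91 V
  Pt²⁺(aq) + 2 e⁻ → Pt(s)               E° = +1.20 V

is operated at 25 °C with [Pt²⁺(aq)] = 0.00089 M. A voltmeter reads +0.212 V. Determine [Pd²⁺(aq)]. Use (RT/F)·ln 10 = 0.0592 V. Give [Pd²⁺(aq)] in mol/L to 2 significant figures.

Pt²⁺/Pt is the cathode (higher E°); E°cell = +1.20 − (+0.91) = +0.29 V with n = 2.
Since E = E° − (0.0592/n)·log Q, log Q = n(E° − E)/0.0592 = 2.635.
For Pt²⁺(aq) + Pd(s) → Pt(s) + Pd²⁺(aq), the reaction quotient is Q = [Pd²⁺(aq)] / [Pt²⁺(aq)].
Substituting the known concentrations and solving, log [Pd²⁺(aq)] = −0.416 and [Pd²⁺(aq)] = 0.38 M.

0.38 M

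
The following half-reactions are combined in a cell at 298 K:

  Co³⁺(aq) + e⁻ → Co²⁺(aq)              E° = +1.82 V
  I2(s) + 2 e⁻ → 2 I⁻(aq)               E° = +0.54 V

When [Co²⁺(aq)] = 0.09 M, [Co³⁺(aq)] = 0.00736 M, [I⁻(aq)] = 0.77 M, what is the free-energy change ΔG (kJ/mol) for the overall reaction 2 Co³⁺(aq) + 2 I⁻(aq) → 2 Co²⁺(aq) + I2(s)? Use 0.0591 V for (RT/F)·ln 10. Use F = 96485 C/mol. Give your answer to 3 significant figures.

−233 kJ/mol

With Co³⁺/Co²⁺ reduced at the cathode, E°cell = +1.82 − (+0.54) = +1.28 V and n = 2.
Q = [Co²⁺(aq)]^2 / ([Co³⁺(aq)]^2·[I⁻(aq)]^2) = 252, so log Q = 2.402 and E = +1.28 − (0.0591/2)(2.402) = +1.2090 V.
Finally ΔG = −nFE = −(2)(96485 C/mol)(+1.2090 V) = −233 kJ/mol.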